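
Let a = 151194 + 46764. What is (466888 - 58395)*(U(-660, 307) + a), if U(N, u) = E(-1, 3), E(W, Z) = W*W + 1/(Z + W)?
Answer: 161730140067/2 ≈ 8.0865e+10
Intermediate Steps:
a = 197958
E(W, Z) = W**2 + 1/(W + Z)
U(N, u) = 3/2 (U(N, u) = (1 + (-1)**3 + 3*(-1)**2)/(-1 + 3) = (1 - 1 + 3*1)/2 = (1 - 1 + 3)/2 = (1/2)*3 = 3/2)
(466888 - 58395)*(U(-660, 307) + a) = (466888 - 58395)*(3/2 + 197958) = 408493*(395919/2) = 161730140067/2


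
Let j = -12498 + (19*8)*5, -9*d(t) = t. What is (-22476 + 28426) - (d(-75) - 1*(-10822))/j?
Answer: 209555791/35214 ≈ 5950.9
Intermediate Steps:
d(t) = -t/9
j = -11738 (j = -12498 + 152*5 = -12498 + 760 = -11738)
(-22476 + 28426) - (d(-75) - 1*(-10822))/j = (-22476 + 28426) - (-⅑*(-75) - 1*(-10822))/(-11738) = 5950 - (25/3 + 10822)*(-1)/11738 = 5950 - 32491*(-1)/(3*11738) = 5950 - 1*(-32491/35214) = 5950 + 32491/35214 = 209555791/35214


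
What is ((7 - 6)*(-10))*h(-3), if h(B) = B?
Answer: 30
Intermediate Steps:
((7 - 6)*(-10))*h(-3) = ((7 - 6)*(-10))*(-3) = (1*(-10))*(-3) = -10*(-3) = 30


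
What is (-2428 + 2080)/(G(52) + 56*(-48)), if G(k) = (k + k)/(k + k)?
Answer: 348/2687 ≈ 0.12951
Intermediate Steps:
G(k) = 1 (G(k) = (2*k)/((2*k)) = (2*k)*(1/(2*k)) = 1)
(-2428 + 2080)/(G(52) + 56*(-48)) = (-2428 + 2080)/(1 + 56*(-48)) = -348/(1 - 2688) = -348/(-2687) = -348*(-1/2687) = 348/2687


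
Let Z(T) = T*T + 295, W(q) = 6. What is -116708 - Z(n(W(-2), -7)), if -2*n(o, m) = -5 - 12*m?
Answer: -474253/4 ≈ -1.1856e+5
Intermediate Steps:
n(o, m) = 5/2 + 6*m (n(o, m) = -(-5 - 12*m)/2 = 5/2 + 6*m)
Z(T) = 295 + T² (Z(T) = T² + 295 = 295 + T²)
-116708 - Z(n(W(-2), -7)) = -116708 - (295 + (5/2 + 6*(-7))²) = -116708 - (295 + (5/2 - 42)²) = -116708 - (295 + (-79/2)²) = -116708 - (295 + 6241/4) = -116708 - 1*7421/4 = -116708 - 7421/4 = -474253/4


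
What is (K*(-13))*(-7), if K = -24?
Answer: -2184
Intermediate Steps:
(K*(-13))*(-7) = -24*(-13)*(-7) = 312*(-7) = -2184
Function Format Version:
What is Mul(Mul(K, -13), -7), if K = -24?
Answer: -2184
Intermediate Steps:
Mul(Mul(K, -13), -7) = Mul(Mul(-24, -13), -7) = Mul(312, -7) = -2184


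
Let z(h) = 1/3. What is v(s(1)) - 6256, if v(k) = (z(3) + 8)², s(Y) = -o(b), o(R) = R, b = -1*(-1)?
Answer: -55679/9 ≈ -6186.6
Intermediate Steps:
b = 1
z(h) = ⅓
s(Y) = -1 (s(Y) = -1*1 = -1)
v(k) = 625/9 (v(k) = (⅓ + 8)² = (25/3)² = 625/9)
v(s(1)) - 6256 = 625/9 - 6256 = -55679/9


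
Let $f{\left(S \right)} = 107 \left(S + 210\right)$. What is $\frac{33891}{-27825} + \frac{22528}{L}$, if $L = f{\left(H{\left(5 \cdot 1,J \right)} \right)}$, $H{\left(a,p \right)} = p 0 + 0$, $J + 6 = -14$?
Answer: $- \frac{641377}{2977275} \approx -0.21542$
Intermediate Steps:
$J = -20$ ($J = -6 - 14 = -20$)
$H{\left(a,p \right)} = 0$ ($H{\left(a,p \right)} = 0 + 0 = 0$)
$f{\left(S \right)} = 22470 + 107 S$ ($f{\left(S \right)} = 107 \left(210 + S\right) = 22470 + 107 S$)
$L = 22470$ ($L = 22470 + 107 \cdot 0 = 22470 + 0 = 22470$)
$\frac{33891}{-27825} + \frac{22528}{L} = \frac{33891}{-27825} + \frac{22528}{22470} = 33891 \left(- \frac{1}{27825}\right) + 22528 \cdot \frac{1}{22470} = - \frac{11297}{9275} + \frac{11264}{11235} = - \frac{641377}{2977275}$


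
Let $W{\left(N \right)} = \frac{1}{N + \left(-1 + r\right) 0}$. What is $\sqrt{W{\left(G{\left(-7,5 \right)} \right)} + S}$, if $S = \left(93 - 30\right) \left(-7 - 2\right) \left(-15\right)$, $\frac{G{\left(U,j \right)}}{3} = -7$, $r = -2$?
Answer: $\frac{2 \sqrt{937671}}{21} \approx 92.222$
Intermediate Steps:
$G{\left(U,j \right)} = -21$ ($G{\left(U,j \right)} = 3 \left(-7\right) = -21$)
$W{\left(N \right)} = \frac{1}{N}$ ($W{\left(N \right)} = \frac{1}{N + \left(-1 - 2\right) 0} = \frac{1}{N - 0} = \frac{1}{N + 0} = \frac{1}{N}$)
$S = 8505$ ($S = 63 \left(-9\right) \left(-15\right) = \left(-567\right) \left(-15\right) = 8505$)
$\sqrt{W{\left(G{\left(-7,5 \right)} \right)} + S} = \sqrt{\frac{1}{-21} + 8505} = \sqrt{- \frac{1}{21} + 8505} = \sqrt{\frac{178604}{21}} = \frac{2 \sqrt{937671}}{21}$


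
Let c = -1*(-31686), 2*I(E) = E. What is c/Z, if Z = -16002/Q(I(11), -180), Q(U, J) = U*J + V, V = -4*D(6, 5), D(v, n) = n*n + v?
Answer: 5883034/2667 ≈ 2205.9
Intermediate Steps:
D(v, n) = v + n² (D(v, n) = n² + v = v + n²)
V = -124 (V = -4*(6 + 5²) = -4*(6 + 25) = -4*31 = -124)
I(E) = E/2
c = 31686
Q(U, J) = -124 + J*U (Q(U, J) = U*J - 124 = J*U - 124 = -124 + J*U)
Z = 8001/557 (Z = -16002/(-124 - 90*11) = -16002/(-124 - 180*11/2) = -16002/(-124 - 990) = -16002/(-1114) = -16002*(-1/1114) = 8001/557 ≈ 14.364)
c/Z = 31686/(8001/557) = 31686*(557/8001) = 5883034/2667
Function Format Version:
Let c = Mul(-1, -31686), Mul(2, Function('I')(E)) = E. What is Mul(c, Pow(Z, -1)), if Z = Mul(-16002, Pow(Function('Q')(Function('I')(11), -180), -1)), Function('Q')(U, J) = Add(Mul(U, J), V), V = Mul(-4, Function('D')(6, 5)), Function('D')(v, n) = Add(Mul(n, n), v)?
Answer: Rational(5883034, 2667) ≈ 2205.9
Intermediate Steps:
Function('D')(v, n) = Add(v, Pow(n, 2)) (Function('D')(v, n) = Add(Pow(n, 2), v) = Add(v, Pow(n, 2)))
V = -124 (V = Mul(-4, Add(6, Pow(5, 2))) = Mul(-4, Add(6, 25)) = Mul(-4, 31) = -124)
Function('I')(E) = Mul(Rational(1, 2), E)
c = 31686
Function('Q')(U, J) = Add(-124, Mul(J, U)) (Function('Q')(U, J) = Add(Mul(U, J), -124) = Add(Mul(J, U), -124) = Add(-124, Mul(J, U)))
Z = Rational(8001, 557) (Z = Mul(-16002, Pow(Add(-124, Mul(-180, Mul(Rational(1, 2), 11))), -1)) = Mul(-16002, Pow(Add(-124, Mul(-180, Rational(11, 2))), -1)) = Mul(-16002, Pow(Add(-124, -990), -1)) = Mul(-16002, Pow(-1114, -1)) = Mul(-16002, Rational(-1, 1114)) = Rational(8001, 557) ≈ 14.364)
Mul(c, Pow(Z, -1)) = Mul(31686, Pow(Rational(8001, 557), -1)) = Mul(31686, Rational(557, 8001)) = Rational(5883034, 2667)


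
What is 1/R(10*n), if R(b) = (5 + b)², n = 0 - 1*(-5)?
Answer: 1/3025 ≈ 0.00033058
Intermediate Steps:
n = 5 (n = 0 + 5 = 5)
1/R(10*n) = 1/((5 + 10*5)²) = 1/((5 + 50)²) = 1/(55²) = 1/3025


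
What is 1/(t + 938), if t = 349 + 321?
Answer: 1/1608 ≈ 0.00062189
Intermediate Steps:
t = 670
1/(t + 938) = 1/(670 + 938) = 1/1608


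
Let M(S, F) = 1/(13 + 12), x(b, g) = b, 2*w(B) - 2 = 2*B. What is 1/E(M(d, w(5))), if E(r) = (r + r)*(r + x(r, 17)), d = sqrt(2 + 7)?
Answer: 625/4 ≈ 156.25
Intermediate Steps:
w(B) = 1 + B (w(B) = 1 + (2*B)/2 = 1 + B)
d = 3 (d = sqrt(9) = 3)
M(S, F) = 1/25
E(r) = 4*r**2 (E(r) = (r + r)*(r + r) = (2*r)*(2*r) = 4*r**2)
1/E(M(d, w(5))) = 1/(4*(1/25)**2) = 1/(4*(1/625)) = 1/(4/625) = 625/4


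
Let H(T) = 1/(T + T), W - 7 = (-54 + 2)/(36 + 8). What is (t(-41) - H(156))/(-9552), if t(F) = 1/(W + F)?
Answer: 1273/384448896 ≈ 3.3112e-6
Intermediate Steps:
W = 64/11 (W = 7 + (-54 + 2)/(36 + 8) = 7 - 52/44 = 7 - 52*1/44 = 7 - 13/11 = 64/11 ≈ 5.8182)
H(T) = 1/(2*T)
t(F) = 1/(64/11 + F)
(t(-41) - H(156))/(-9552) = (11/(64 + 11*(-41)) - 1/(2*156))/(-9552) = (11/(64 - 451) - 1/(2*156))*(-1/9552) = (11/(-387) - 1*1/312)*(-1/9552) = (11*(-1/387) - 1/312)*(-1/9552) = (-11/387 - 1/312)*(-1/9552) = -1273/40248*(-1/9552) = 1273/384448896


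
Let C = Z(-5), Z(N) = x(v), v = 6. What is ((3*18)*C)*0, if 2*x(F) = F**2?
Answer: 0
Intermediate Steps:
x(F) = F**2/2
Z(N) = 18 (Z(N) = (1/2)*6**2 = (1/2)*36 = 18)
C = 18
((3*18)*C)*0 = ((3*18)*18)*0 = (54*18)*0 = 972*0 = 0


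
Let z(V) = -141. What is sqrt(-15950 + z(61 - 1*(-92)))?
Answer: I*sqrt(16091) ≈ 126.85*I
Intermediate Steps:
sqrt(-15950 + z(61 - 1*(-92))) = sqrt(-15950 - 141) = sqrt(-16091) = I*sqrt(16091)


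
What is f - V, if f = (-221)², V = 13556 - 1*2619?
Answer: 37904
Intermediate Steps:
V = 10937 (V = 13556 - 2619 = 10937)
f = 48841
f - V = 48841 - 1*10937 = 48841 - 10937 = 37904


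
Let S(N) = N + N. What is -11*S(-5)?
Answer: 110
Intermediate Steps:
S(N) = 2*N
-11*S(-5) = -22*(-5) = -11*(-10) = 110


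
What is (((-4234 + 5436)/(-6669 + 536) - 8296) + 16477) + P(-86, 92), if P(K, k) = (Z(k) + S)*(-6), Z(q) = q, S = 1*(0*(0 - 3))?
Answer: 46787455/6133 ≈ 7628.8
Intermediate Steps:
S = 0 (S = 1*(0*(-3)) = 1*0 = 0)
P(K, k) = -6*k (P(K, k) = (k + 0)*(-6) = k*(-6) = -6*k)
(((-4234 + 5436)/(-6669 + 536) - 8296) + 16477) + P(-86, 92) = (((-4234 + 5436)/(-6669 + 536) - 8296) + 16477) - 6*92 = ((1202/(-6133) - 8296) + 16477) - 552 = ((1202*(-1/6133) - 8296) + 16477) - 552 = ((-1202/6133 - 8296) + 16477) - 552 = (-50880570/6133 + 16477) - 552 = 50172871/6133 - 552 = 46787455/6133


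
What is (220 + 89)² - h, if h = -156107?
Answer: 251588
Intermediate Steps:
(220 + 89)² - h = (220 + 89)² - 1*(-156107) = 309² + 156107 = 95481 + 156107 = 251588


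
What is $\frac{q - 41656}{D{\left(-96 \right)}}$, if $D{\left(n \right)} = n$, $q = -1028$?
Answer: $\frac{3557}{8} \approx 444.63$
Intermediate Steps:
$\frac{q - 41656}{D{\left(-96 \right)}} = \frac{-1028 - 41656}{-96} = \left(-42684\right) \left(- \frac{1}{96}\right) = \frac{3557}{8}$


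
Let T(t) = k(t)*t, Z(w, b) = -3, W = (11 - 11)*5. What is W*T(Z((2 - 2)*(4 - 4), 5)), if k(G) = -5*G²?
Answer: 0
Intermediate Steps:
W = 0 (W = 0*5 = 0)
T(t) = -5*t³ (T(t) = (-5*t²)*t = -5*t³)
W*T(Z((2 - 2)*(4 - 4), 5)) = 0*(-5*(-3)³) = 0*(-5*(-27)) = 0*135 = 0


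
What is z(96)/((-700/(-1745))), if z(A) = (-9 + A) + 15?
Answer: 17799/70 ≈ 254.27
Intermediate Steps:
z(A) = 6 + A
z(96)/((-700/(-1745))) = (6 + 96)/((-700/(-1745))) = 102/((-700*(-1/1745))) = 102/(140/349) = 102*(349/140) = 17799/70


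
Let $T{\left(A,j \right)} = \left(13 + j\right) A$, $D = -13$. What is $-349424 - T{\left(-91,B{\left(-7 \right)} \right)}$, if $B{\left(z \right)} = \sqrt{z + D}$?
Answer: $-348241 + 182 i \sqrt{5} \approx -3.4824 \cdot 10^{5} + 406.96 i$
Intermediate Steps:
$B{\left(z \right)} = \sqrt{-13 + z}$ ($B{\left(z \right)} = \sqrt{z - 13} = \sqrt{-13 + z}$)
$T{\left(A,j \right)} = A \left(13 + j\right)$
$-349424 - T{\left(-91,B{\left(-7 \right)} \right)} = -349424 - - 91 \left(13 + \sqrt{-13 - 7}\right) = -349424 - - 91 \left(13 + \sqrt{-20}\right) = -349424 - - 91 \left(13 + 2 i \sqrt{5}\right) = -349424 - \left(-1183 - 182 i \sqrt{5}\right) = -349424 + \left(1183 + 182 i \sqrt{5}\right) = -348241 + 182 i \sqrt{5}$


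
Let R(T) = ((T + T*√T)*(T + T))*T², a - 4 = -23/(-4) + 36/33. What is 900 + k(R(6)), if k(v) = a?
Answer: 40077/44 ≈ 910.84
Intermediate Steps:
a = 477/44 (a = 4 + (-23/(-4) + 36/33) = 4 + (-23*(-¼) + 36*(1/33)) = 4 + (23/4 + 12/11) = 4 + 301/44 = 477/44 ≈ 10.841)
R(T) = 2*T³*(T + T^(3/2)) (R(T) = ((T + T^(3/2))*(2*T))*T² = (2*T*(T + T^(3/2)))*T² = 2*T³*(T + T^(3/2)))
k(v) = 477/44
900 + k(R(6)) = 900 + 477/44 = 40077/44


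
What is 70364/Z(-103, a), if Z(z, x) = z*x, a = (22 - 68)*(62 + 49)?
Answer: 35182/262959 ≈ 0.13379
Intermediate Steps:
a = -5106 (a = -46*111 = -5106)
Z(z, x) = x*z
70364/Z(-103, a) = 70364/((-5106*(-103))) = 70364/525918 = 70364*(1/525918) = 35182/262959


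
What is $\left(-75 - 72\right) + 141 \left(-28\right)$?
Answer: $-4095$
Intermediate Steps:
$\left(-75 - 72\right) + 141 \left(-28\right) = \left(-75 - 72\right) - 3948 = -147 - 3948 = -4095$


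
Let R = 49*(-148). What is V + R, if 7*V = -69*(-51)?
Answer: -47245/7 ≈ -6749.3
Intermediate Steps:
R = -7252
V = 3519/7 (V = (-69*(-51))/7 = (⅐)*3519 = 3519/7 ≈ 502.71)
V + R = 3519/7 - 7252 = -47245/7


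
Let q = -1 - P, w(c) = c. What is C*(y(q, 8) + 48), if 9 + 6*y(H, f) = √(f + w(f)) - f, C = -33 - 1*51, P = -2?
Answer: -3850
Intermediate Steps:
C = -84 (C = -33 - 51 = -84)
q = 1 (q = -1 - 1*(-2) = -1 + 2 = 1)
y(H, f) = -3/2 - f/6 + √2*√f/6 (y(H, f) = -3/2 + (√(f + f) - f)/6 = -3/2 + (√(2*f) - f)/6 = -3/2 + (√2*√f - f)/6 = -3/2 + (-f + √2*√f)/6 = -3/2 + (-f/6 + √2*√f/6) = -3/2 - f/6 + √2*√f/6)
C*(y(q, 8) + 48) = -84*((-3/2 - ⅙*8 + √2*√8/6) + 48) = -84*((-3/2 - 4/3 + √2*(2*√2)/6) + 48) = -84*((-3/2 - 4/3 + ⅔) + 48) = -84*(-13/6 + 48) = -84*275/6 = -3850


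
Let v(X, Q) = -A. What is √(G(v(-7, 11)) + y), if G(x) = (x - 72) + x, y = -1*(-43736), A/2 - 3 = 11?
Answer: 2*√10902 ≈ 208.83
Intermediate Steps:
A = 28 (A = 6 + 2*11 = 6 + 22 = 28)
v(X, Q) = -28 (v(X, Q) = -1*28 = -28)
y = 43736
G(x) = -72 + 2*x (G(x) = (-72 + x) + x = -72 + 2*x)
√(G(v(-7, 11)) + y) = √((-72 + 2*(-28)) + 43736) = √((-72 - 56) + 43736) = √(-128 + 43736) = √43608 = 2*√10902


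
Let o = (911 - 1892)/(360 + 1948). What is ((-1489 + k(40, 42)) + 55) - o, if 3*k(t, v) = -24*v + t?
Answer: -12160217/6924 ≈ -1756.2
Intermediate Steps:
k(t, v) = -8*v + t/3 (k(t, v) = (-24*v + t)/3 = (t - 24*v)/3 = -8*v + t/3)
o = -981/2308 ≈ -0.42504
((-1489 + k(40, 42)) + 55) - o = ((-1489 + (-8*42 + (1/3)*40)) + 55) - 1*(-981/2308) = ((-1489 + (-336 + 40/3)) + 55) + 981/2308 = ((-1489 - 968/3) + 55) + 981/2308 = (-5435/3 + 55) + 981/2308 = -5270/3 + 981/2308 = -12160217/6924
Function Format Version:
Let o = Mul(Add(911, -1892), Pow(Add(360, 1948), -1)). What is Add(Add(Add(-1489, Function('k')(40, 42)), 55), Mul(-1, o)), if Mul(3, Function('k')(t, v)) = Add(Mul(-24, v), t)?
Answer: Rational(-12160217, 6924) ≈ -1756.2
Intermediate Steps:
Function('k')(t, v) = Add(Mul(-8, v), Mul(Rational(1, 3), t)) (Function('k')(t, v) = Mul(Rational(1, 3), Add(Mul(-24, v), t)) = Mul(Rational(1, 3), Add(t, Mul(-24, v))) = Add(Mul(-8, v), Mul(Rational(1, 3), t)))
o = Rational(-981, 2308) (o = Mul(-981, Pow(2308, -1)) = Mul(-981, Rational(1, 2308)) = Rational(-981, 2308) ≈ -0.42504)
Add(Add(Add(-1489, Function('k')(40, 42)), 55), Mul(-1, o)) = Add(Add(Add(-1489, Add(Mul(-8, 42), Mul(Rational(1, 3), 40))), 55), Mul(-1, Rational(-981, 2308))) = Add(Add(Add(-1489, Add(-336, Rational(40, 3))), 55), Rational(981, 2308)) = Add(Add(Add(-1489, Rational(-968, 3)), 55), Rational(981, 2308)) = Add(Add(Rational(-5435, 3), 55), Rational(981, 2308)) = Add(Rational(-5270, 3), Rational(981, 2308)) = Rational(-12160217, 6924)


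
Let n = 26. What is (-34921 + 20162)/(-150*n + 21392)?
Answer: -14759/17492 ≈ -0.84376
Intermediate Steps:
(-34921 + 20162)/(-150*n + 21392) = (-34921 + 20162)/(-150*26 + 21392) = -14759/(-3900 + 21392) = -14759/17492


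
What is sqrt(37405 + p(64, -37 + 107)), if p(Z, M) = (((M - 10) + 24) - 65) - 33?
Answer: sqrt(37391) ≈ 193.37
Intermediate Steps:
p(Z, M) = -84 + M (p(Z, M) = (((-10 + M) + 24) - 65) - 33 = ((14 + M) - 65) - 33 = (-51 + M) - 33 = -84 + M)
sqrt(37405 + p(64, -37 + 107)) = sqrt(37405 + (-84 + (-37 + 107))) = sqrt(37405 + (-84 + 70)) = sqrt(37405 - 14) = sqrt(37391)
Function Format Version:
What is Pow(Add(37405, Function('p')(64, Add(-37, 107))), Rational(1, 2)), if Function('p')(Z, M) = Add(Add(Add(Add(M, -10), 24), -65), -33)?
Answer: Pow(37391, Rational(1, 2)) ≈ 193.37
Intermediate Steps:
Function('p')(Z, M) = Add(-84, M) (Function('p')(Z, M) = Add(Add(Add(Add(-10, M), 24), -65), -33) = Add(Add(Add(14, M), -65), -33) = Add(Add(-51, M), -33) = Add(-84, M))
Pow(Add(37405, Function('p')(64, Add(-37, 107))), Rational(1, 2)) = Pow(Add(37405, Add(-84, Add(-37, 107))), Rational(1, 2)) = Pow(Add(37405, Add(-84, 70)), Rational(1, 2)) = Pow(Add(37405, -14), Rational(1, 2)) = Pow(37391, Rational(1, 2))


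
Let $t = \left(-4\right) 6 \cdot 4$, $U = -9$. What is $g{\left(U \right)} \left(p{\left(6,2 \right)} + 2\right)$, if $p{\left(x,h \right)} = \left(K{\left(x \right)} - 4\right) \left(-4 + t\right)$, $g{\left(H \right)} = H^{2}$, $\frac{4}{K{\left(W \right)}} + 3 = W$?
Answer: $21762$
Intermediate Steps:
$K{\left(W \right)} = \frac{4}{-3 + W}$
$t = -96$ ($t = \left(-24\right) 4 = -96$)
$p{\left(x,h \right)} = 400 - \frac{400}{-3 + x}$ ($p{\left(x,h \right)} = \left(\frac{4}{-3 + x} - 4\right) \left(-4 - 96\right) = \left(-4 + \frac{4}{-3 + x}\right) \left(-100\right) = 400 - \frac{400}{-3 + x}$)
$g{\left(U \right)} \left(p{\left(6,2 \right)} + 2\right) = \left(-9\right)^{2} \left(\frac{400 \left(-4 + 6\right)}{-3 + 6} + 2\right) = 81 \left(400 \cdot \frac{1}{3} \cdot 2 + 2\right) = 81 \left(\frac{800}{3} + 2\right) = 81 \cdot \frac{806}{3} = 21762$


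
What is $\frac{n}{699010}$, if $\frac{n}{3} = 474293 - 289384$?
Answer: $\frac{554727}{699010} \approx 0.79359$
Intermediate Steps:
$n = 554727$ ($n = 3 \left(474293 - 289384\right) = 3 \cdot 184909 = 554727$)
$\frac{n}{699010} = \frac{554727}{699010}$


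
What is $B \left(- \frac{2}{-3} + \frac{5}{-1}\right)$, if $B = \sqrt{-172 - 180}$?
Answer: $- \frac{52 i \sqrt{22}}{3} \approx - 81.301 i$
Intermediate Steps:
$B = 4 i \sqrt{22}$ ($B = \sqrt{-352} = 4 i \sqrt{22} \approx 18.762 i$)
$B \left(- \frac{2}{-3} + \frac{5}{-1}\right) = 4 i \sqrt{22} \left(- \frac{2}{-3} + \frac{5}{-1}\right) = 4 i \sqrt{22} \left(\left(-2\right) \left(- \frac{1}{3}\right) + 5 \left(-1\right)\right) = 4 i \sqrt{22} \left(\frac{2}{3} - 5\right) = 4 i \sqrt{22} \left(- \frac{13}{3}\right) = - \frac{52 i \sqrt{22}}{3}$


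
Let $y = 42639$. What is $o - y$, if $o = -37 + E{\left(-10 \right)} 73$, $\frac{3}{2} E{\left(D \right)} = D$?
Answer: $- \frac{129488}{3} \approx -43163.0$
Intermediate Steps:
$E{\left(D \right)} = \frac{2 D}{3}$
$o = - \frac{1571}{3}$ ($o = -37 + \frac{2}{3} \left(-10\right) 73 = -37 - \frac{1460}{3} = - \frac{1571}{3} \approx -523.67$)
$o - y = - \frac{1571}{3} - 42639 = - \frac{129488}{3}$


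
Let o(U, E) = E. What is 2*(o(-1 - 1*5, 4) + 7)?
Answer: 22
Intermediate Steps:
2*(o(-1 - 1*5, 4) + 7) = 2*(4 + 7) = 2*11 = 22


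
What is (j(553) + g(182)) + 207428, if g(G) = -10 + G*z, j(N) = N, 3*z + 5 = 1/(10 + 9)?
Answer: 11837239/57 ≈ 2.0767e+5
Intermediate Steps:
z = -94/57 (z = -5/3 + 1/(3*(10 + 9)) = -5/3 + (⅓)/19 = -5/3 + (⅓)*(1/19) = -5/3 + 1/57 = -94/57 ≈ -1.6491)
g(G) = -10 - 94*G/57 (g(G) = -10 + G*(-94/57) = -10 - 94*G/57)
(j(553) + g(182)) + 207428 = (553 + (-10 - 94/57*182)) + 207428 = (553 + (-10 - 17108/57)) + 207428 = (553 - 17678/57) + 207428 = 13843/57 + 207428 = 11837239/57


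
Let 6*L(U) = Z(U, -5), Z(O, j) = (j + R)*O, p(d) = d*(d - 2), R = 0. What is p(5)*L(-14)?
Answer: 175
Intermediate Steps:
p(d) = d*(-2 + d)
Z(O, j) = O*j (Z(O, j) = (j + 0)*O = j*O = O*j)
L(U) = -5*U/6 (L(U) = (U*(-5))/6 = (-5*U)/6 = -5*U/6)
p(5)*L(-14) = (5*(-2 + 5))*(-⅚*(-14)) = (5*3)*(35/3) = 15*(35/3) = 175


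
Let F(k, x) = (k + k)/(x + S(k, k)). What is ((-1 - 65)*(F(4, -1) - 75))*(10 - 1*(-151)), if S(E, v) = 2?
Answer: 711942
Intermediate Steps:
F(k, x) = 2*k/(2 + x) (F(k, x) = (k + k)/(x + 2) = (2*k)/(2 + x) = 2*k/(2 + x))
((-1 - 65)*(F(4, -1) - 75))*(10 - 1*(-151)) = ((-1 - 65)*(2*4/(2 - 1) - 75))*(10 - 1*(-151)) = (-66*(2*4/1 - 75))*(10 + 151) = -66*(2*4*1 - 75)*161 = -66*(8 - 75)*161 = -66*(-67)*161 = 4422*161 = 711942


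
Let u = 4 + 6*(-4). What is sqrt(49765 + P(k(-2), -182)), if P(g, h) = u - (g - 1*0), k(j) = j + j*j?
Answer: 3*sqrt(5527) ≈ 223.03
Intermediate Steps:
k(j) = j + j**2
u = -20 (u = 4 - 24 = -20)
P(g, h) = -20 - g (P(g, h) = -20 - (g - 1*0) = -20 - (g + 0) = -20 - g)
sqrt(49765 + P(k(-2), -182)) = sqrt(49765 + (-20 - (-2)*(1 - 2))) = sqrt(49765 + (-20 - (-2)*(-1))) = sqrt(49765 + (-20 - 1*2)) = sqrt(49765 + (-20 - 2)) = sqrt(49765 - 22) = sqrt(49743) = 3*sqrt(5527)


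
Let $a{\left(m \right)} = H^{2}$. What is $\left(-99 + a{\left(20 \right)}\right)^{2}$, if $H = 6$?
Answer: $3969$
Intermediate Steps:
$a{\left(m \right)} = 36$ ($a{\left(m \right)} = 6^{2} = 36$)
$\left(-99 + a{\left(20 \right)}\right)^{2} = \left(-99 + 36\right)^{2} = \left(-63\right)^{2} = 3969$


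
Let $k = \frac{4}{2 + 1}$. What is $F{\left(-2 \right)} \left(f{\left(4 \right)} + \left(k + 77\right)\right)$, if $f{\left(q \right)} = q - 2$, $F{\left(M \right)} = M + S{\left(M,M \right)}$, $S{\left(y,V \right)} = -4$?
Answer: $-482$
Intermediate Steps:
$F{\left(M \right)} = -4 + M$ ($F{\left(M \right)} = M - 4 = -4 + M$)
$k = \frac{4}{3} \approx 1.3333$
$f{\left(q \right)} = -2 + q$
$F{\left(-2 \right)} \left(f{\left(4 \right)} + \left(k + 77\right)\right) = \left(-4 - 2\right) \left(\left(-2 + 4\right) + \left(\frac{4}{3} + 77\right)\right) = - 6 \left(2 + \frac{235}{3}\right) = \left(-6\right) \frac{241}{3} = -482$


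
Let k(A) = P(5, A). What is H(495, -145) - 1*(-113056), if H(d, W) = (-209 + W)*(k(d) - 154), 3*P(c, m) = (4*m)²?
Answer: -462439628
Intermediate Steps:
P(c, m) = 16*m²/3 (P(c, m) = (4*m)²/3 = (16*m²)/3 = 16*m²/3)
k(A) = 16*A²/3
H(d, W) = (-209 + W)*(-154 + 16*d²/3) (H(d, W) = (-209 + W)*(16*d²/3 - 154) = (-209 + W)*(-154 + 16*d²/3))
H(495, -145) - 1*(-113056) = (32186 - 154*(-145) - 3344/3*495² + (16/3)*(-145)*495²) - 1*(-113056) = (32186 + 22330 - 3344/3*245025 + (16/3)*(-145)*245025) + 113056 = (32186 + 22330 - 273121200 - 189486000) + 113056 = -462552684 + 113056 = -462439628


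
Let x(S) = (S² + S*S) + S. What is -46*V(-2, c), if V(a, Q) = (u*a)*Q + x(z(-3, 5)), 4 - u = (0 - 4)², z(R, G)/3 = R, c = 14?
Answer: -22494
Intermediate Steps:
z(R, G) = 3*R
u = -12 (u = 4 - (0 - 4)² = 4 - 1*(-4)² = 4 - 1*16 = 4 - 16 = -12)
x(S) = S + 2*S² (x(S) = (S² + S²) + S = 2*S² + S = S + 2*S²)
V(a, Q) = 153 - 12*Q*a (V(a, Q) = (-12*a)*Q + (3*(-3))*(1 + 2*(3*(-3))) = -12*Q*a - 9*(1 + 2*(-9)) = -12*Q*a - 9*(1 - 18) = -12*Q*a - 9*(-17) = -12*Q*a + 153 = 153 - 12*Q*a)
-46*V(-2, c) = -46*(153 - 12*14*(-2)) = -46*(153 + 336) = -46*489 = -22494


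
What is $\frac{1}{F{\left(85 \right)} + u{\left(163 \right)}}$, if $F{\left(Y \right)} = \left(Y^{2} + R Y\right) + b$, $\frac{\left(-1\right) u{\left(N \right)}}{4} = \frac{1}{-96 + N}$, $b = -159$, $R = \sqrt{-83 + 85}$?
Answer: $\frac{15859503}{112029868337} - \frac{381565 \sqrt{2}}{224059736674} \approx 0.00013916$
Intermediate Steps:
$R = \sqrt{2} \approx 1.4142$
$u{\left(N \right)} = - \frac{4}{-96 + N}$
$F{\left(Y \right)} = -159 + Y^{2} + Y \sqrt{2}$ ($F{\left(Y \right)} = \left(Y^{2} + \sqrt{2} Y\right) - 159 = \left(Y^{2} + Y \sqrt{2}\right) - 159 = -159 + Y^{2} + Y \sqrt{2}$)
$\frac{1}{F{\left(85 \right)} + u{\left(163 \right)}} = \frac{1}{\left(-159 + 85^{2} + 85 \sqrt{2}\right) - \frac{4}{-96 + 163}} = \frac{1}{\left(-159 + 7225 + 85 \sqrt{2}\right) - \frac{4}{67}} = \frac{1}{\left(7066 + 85 \sqrt{2}\right) - \frac{4}{67}} = \frac{1}{\frac{473418}{67} + 85 \sqrt{2}}$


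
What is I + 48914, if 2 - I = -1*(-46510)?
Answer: 2406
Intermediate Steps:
I = -46508 (I = 2 - (-1)*(-46510) = 2 - 1*46510 = 2 - 46510 = -46508)
I + 48914 = -46508 + 48914 = 2406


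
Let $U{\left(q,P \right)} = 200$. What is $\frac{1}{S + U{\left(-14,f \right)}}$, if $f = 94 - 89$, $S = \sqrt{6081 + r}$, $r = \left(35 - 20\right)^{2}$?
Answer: $\frac{100}{16847} - \frac{\sqrt{6306}}{33694} \approx 0.003579$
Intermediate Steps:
$r = 225$ ($r = 15^{2} = 225$)
$S = \sqrt{6306}$ ($S = \sqrt{6081 + 225} = \sqrt{6306} \approx 79.41$)
$f = 5$ ($f = 94 - 89 = 5$)
$\frac{1}{S + U{\left(-14,f \right)}} = \frac{1}{\sqrt{6306} + 200} = \frac{1}{200 + \sqrt{6306}}$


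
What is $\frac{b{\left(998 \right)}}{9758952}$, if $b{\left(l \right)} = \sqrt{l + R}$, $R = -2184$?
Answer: $\frac{i \sqrt{1186}}{9758952} \approx 3.5289 \cdot 10^{-6} i$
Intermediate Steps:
$b{\left(l \right)} = \sqrt{-2184 + l}$ ($b{\left(l \right)} = \sqrt{l - 2184} = \sqrt{-2184 + l}$)
$\frac{b{\left(998 \right)}}{9758952} = \frac{\sqrt{-2184 + 998}}{9758952} = \sqrt{-1186} \cdot \frac{1}{9758952} = i \sqrt{1186} \cdot \frac{1}{9758952} = \frac{i \sqrt{1186}}{9758952}$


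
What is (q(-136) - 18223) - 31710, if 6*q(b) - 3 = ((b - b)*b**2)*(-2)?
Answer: -99865/2 ≈ -49933.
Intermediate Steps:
q(b) = 1/2 (q(b) = 1/2 + (((b - b)*b**2)*(-2))/6 = 1/2 + ((0*b**2)*(-2))/6 = 1/2 + (0*(-2))/6 = 1/2 + (1/6)*0 = 1/2 + 0 = 1/2)
(q(-136) - 18223) - 31710 = (1/2 - 18223) - 31710 = -36445/2 - 31710 = -99865/2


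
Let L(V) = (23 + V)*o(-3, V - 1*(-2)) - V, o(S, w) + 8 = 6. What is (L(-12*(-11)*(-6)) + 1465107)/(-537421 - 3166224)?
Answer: -1467437/3703645 ≈ -0.39621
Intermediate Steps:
o(S, w) = -2 (o(S, w) = -8 + 6 = -2)
L(V) = -46 - 3*V (L(V) = (23 + V)*(-2) - V = (-46 - 2*V) - V = -46 - 3*V)
(L(-12*(-11)*(-6)) + 1465107)/(-537421 - 3166224) = ((-46 - 3*(-12*(-11))*(-6)) + 1465107)/(-537421 - 3166224) = ((-46 - 396*(-6)) + 1465107)/(-3703645) = ((-46 - 3*(-792)) + 1465107)*(-1/3703645) = ((-46 + 2376) + 1465107)*(-1/3703645) = (2330 + 1465107)*(-1/3703645) = 1467437*(-1/3703645) = -1467437/3703645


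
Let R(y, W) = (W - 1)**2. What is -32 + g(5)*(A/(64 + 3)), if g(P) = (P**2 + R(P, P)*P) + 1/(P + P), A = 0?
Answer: -32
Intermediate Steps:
R(y, W) = (-1 + W)**2
g(P) = P**2 + 1/(2*P) + P*(-1 + P)**2 (g(P) = (P**2 + (-1 + P)**2*P) + 1/(P + P) = (P**2 + P*(-1 + P)**2) + 1/(2*P) = P**2 + 1/(2*P) + P*(-1 + P)**2)
-32 + g(5)*(A/(64 + 3)) = -32 + (5**2 + (1/2)/5 + 5*(-1 + 5)**2)*(0/(64 + 3)) = -32 + (25 + (1/2)*(1/5) + 5*4**2)*(0/67) = -32 + (25 + 1/10 + 5*16)*(0*(1/67)) = -32 + (25 + 1/10 + 80)*0 = -32 + (1051/10)*0 = -32 + 0 = -32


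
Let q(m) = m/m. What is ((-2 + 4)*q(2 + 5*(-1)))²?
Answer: 4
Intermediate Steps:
q(m) = 1
((-2 + 4)*q(2 + 5*(-1)))² = ((-2 + 4)*1)² = (2*1)² = 2² = 4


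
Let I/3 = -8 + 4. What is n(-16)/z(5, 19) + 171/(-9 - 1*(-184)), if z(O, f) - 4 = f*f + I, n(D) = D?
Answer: 57563/61775 ≈ 0.93182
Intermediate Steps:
I = -12 (I = 3*(-8 + 4) = 3*(-4) = -12)
z(O, f) = -8 + f² (z(O, f) = 4 + (f*f - 12) = 4 + (f² - 12) = 4 + (-12 + f²) = -8 + f²)
n(-16)/z(5, 19) + 171/(-9 - 1*(-184)) = -16/(-8 + 19²) + 171/(-9 - 1*(-184)) = -16/(-8 + 361) + 171/(-9 + 184) = -16/353 + 171/175 = 57563/61775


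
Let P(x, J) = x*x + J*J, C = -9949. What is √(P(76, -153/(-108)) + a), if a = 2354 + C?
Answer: I*√261647/12 ≈ 42.626*I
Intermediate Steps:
P(x, J) = J² + x² (P(x, J) = x² + J² = J² + x²)
a = -7595 (a = 2354 - 9949 = -7595)
√(P(76, -153/(-108)) + a) = √(((-153/(-108))² + 76²) - 7595) = √(((-153*(-1/108))² + 5776) - 7595) = √(((17/12)² + 5776) - 7595) = √((289/144 + 5776) - 7595) = √(832033/144 - 7595) = √(-261647/144) = I*√261647/12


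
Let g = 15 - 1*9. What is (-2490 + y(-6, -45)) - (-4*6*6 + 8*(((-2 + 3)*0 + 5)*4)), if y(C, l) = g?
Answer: -2500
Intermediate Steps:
g = 6 (g = 15 - 9 = 6)
y(C, l) = 6
(-2490 + y(-6, -45)) - (-4*6*6 + 8*(((-2 + 3)*0 + 5)*4)) = (-2490 + 6) - (-4*6*6 + 8*(((-2 + 3)*0 + 5)*4)) = -2484 - (-24*6 + 8*((1*0 + 5)*4)) = -2484 - (-144 + 8*((0 + 5)*4)) = -2484 - (-144 + 8*(5*4)) = -2484 - (-144 + 8*20) = -2484 - (-144 + 160) = -2484 - 1*16 = -2484 - 16 = -2500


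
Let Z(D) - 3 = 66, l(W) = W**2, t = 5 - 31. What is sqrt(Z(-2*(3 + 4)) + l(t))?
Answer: sqrt(745) ≈ 27.295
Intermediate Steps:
t = -26
Z(D) = 69 (Z(D) = 3 + 66 = 69)
sqrt(Z(-2*(3 + 4)) + l(t)) = sqrt(69 + (-26)**2) = sqrt(69 + 676) = sqrt(745)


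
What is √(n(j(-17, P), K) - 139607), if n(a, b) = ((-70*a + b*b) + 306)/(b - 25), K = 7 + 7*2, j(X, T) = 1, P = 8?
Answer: I*√559105/2 ≈ 373.87*I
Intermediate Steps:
K = 21 (K = 7 + 14 = 21)
n(a, b) = (306 + b² - 70*a)/(-25 + b) (n(a, b) = ((-70*a + b²) + 306)/(-25 + b) = ((b² - 70*a) + 306)/(-25 + b) = (306 + b² - 70*a)/(-25 + b))
√(n(j(-17, P), K) - 139607) = √((306 + 21² - 70*1)/(-25 + 21) - 139607) = √((306 + 441 - 70)/(-4) - 139607) = √(-¼*677 - 139607) = √(-677/4 - 139607) = √(-559105/4) = I*√559105/2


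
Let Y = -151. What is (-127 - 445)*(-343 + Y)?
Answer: 282568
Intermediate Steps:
(-127 - 445)*(-343 + Y) = (-127 - 445)*(-343 - 151) = -572*(-494) = 282568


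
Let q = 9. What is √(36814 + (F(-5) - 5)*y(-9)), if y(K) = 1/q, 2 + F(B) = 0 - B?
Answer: 2*√82831/3 ≈ 191.87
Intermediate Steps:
F(B) = -2 - B (F(B) = -2 + (0 - B) = -2 - B)
y(K) = ⅑ (y(K) = 1/9 = ⅑)
√(36814 + (F(-5) - 5)*y(-9)) = √(36814 + ((-2 - 1*(-5)) - 5)*(⅑)) = √(36814 + ((-2 + 5) - 5)*(⅑)) = √(36814 + (3 - 5)*(⅑)) = √(36814 - 2*⅑) = √(36814 - 2/9) = √(331324/9) = 2*√82831/3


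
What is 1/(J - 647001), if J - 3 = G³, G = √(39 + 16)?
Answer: -58818/38055113239 - 5*√55/38055113239 ≈ -1.5466e-6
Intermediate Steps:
G = √55 ≈ 7.4162
J = 3 + 55*√55 (J = 3 + (√55)³ = 3 + 55*√55 ≈ 410.89)
1/(J - 647001) = 1/((3 + 55*√55) - 647001) = 1/(-646998 + 55*√55)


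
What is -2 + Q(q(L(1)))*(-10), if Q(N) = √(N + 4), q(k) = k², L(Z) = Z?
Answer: -2 - 10*√5 ≈ -24.361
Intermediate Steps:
Q(N) = √(4 + N)
-2 + Q(q(L(1)))*(-10) = -2 + √(4 + 1²)*(-10) = -2 + √(4 + 1)*(-10) = -2 + √5*(-10) = -2 - 10*√5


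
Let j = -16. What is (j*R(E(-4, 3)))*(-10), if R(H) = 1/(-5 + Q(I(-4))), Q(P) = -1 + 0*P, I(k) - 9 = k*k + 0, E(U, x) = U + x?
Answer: -80/3 ≈ -26.667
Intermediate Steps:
I(k) = 9 + k² (I(k) = 9 + (k*k + 0) = 9 + (k² + 0) = 9 + k²)
Q(P) = -1 (Q(P) = -1 + 0 = -1)
R(H) = -⅙ (R(H) = 1/(-5 - 1) = 1/(-6) = -⅙)
(j*R(E(-4, 3)))*(-10) = -16*(-⅙)*(-10) = (8/3)*(-10) = -80/3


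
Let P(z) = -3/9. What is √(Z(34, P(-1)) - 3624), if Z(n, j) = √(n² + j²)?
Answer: √(-32616 + 3*√10405)/3 ≈ 59.917*I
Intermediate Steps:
P(z) = -⅓ (P(z) = -3*⅑ = -⅓)
Z(n, j) = √(j² + n²)
√(Z(34, P(-1)) - 3624) = √(√((-⅓)² + 34²) - 3624) = √(√(⅑ + 1156) - 3624) = √(√(10405/9) - 3624) = √(√10405/3 - 3624) = √(-3624 + √10405/3)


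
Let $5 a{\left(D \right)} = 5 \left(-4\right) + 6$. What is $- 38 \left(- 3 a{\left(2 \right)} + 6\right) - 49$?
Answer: $- \frac{2981}{5} \approx -596.2$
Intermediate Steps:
$a{\left(D \right)} = - \frac{14}{5}$ ($a{\left(D \right)} = \frac{5 \left(-4\right) + 6}{5} = \frac{-20 + 6}{5} = \frac{1}{5} \left(-14\right) = - \frac{14}{5}$)
$- 38 \left(- 3 a{\left(2 \right)} + 6\right) - 49 = - 38 \left(\left(-3\right) \left(- \frac{14}{5}\right) + 6\right) - 49 = - 38 \left(\frac{42}{5} + 6\right) - 49 = \left(-38\right) \frac{72}{5} - 49 = - \frac{2736}{5} - 49 = - \frac{2981}{5}$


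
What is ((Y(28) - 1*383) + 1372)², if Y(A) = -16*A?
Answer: 292681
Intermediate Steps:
((Y(28) - 1*383) + 1372)² = ((-16*28 - 1*383) + 1372)² = ((-448 - 383) + 1372)² = (-831 + 1372)² = 541² = 292681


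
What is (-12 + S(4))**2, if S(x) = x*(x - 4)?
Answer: 144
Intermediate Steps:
S(x) = x*(-4 + x)
(-12 + S(4))**2 = (-12 + 4*(-4 + 4))**2 = (-12 + 4*0)**2 = (-12 + 0)**2 = (-12)**2 = 144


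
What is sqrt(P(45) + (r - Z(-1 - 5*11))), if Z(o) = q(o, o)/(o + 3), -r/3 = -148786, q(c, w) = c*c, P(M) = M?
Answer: sqrt(1254112235)/53 ≈ 668.18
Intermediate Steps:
q(c, w) = c**2
r = 446358 (r = -3*(-148786) = 446358)
Z(o) = o**2/(3 + o) (Z(o) = o**2/(o + 3) = o**2/(3 + o))
sqrt(P(45) + (r - Z(-1 - 5*11))) = sqrt(45 + (446358 - (-1 - 5*11)**2/(3 + (-1 - 5*11)))) = sqrt(45 + (446358 - (-1 - 55)**2/(3 + (-1 - 55)))) = sqrt(45 + (446358 - (-56)**2/(3 - 56))) = sqrt(45 + (446358 - 3136/(-53))) = sqrt(45 + (446358 - 3136*(-1)/53)) = sqrt(45 + (446358 - 1*(-3136/53))) = sqrt(45 + (446358 + 3136/53)) = sqrt(45 + 23660110/53) = sqrt(23662495/53) = sqrt(1254112235)/53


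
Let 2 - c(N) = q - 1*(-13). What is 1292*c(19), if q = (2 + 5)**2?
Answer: -77520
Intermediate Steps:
q = 49 (q = 7**2 = 49)
c(N) = -60 (c(N) = 2 - (49 - 1*(-13)) = 2 - (49 + 13) = 2 - 1*62 = 2 - 62 = -60)
1292*c(19) = 1292*(-60) = -77520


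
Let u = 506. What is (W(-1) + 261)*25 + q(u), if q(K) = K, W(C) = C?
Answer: 7006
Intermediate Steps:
(W(-1) + 261)*25 + q(u) = (-1 + 261)*25 + 506 = 260*25 + 506 = 6500 + 506 = 7006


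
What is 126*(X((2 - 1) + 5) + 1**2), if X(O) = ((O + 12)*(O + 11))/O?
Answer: 6552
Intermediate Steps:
X(O) = (11 + O)*(12 + O)/O (X(O) = ((12 + O)*(11 + O))/O = ((11 + O)*(12 + O))/O = (11 + O)*(12 + O)/O)
126*(X((2 - 1) + 5) + 1**2) = 126*((23 + ((2 - 1) + 5) + 132/((2 - 1) + 5)) + 1**2) = 126*((23 + (1 + 5) + 132/(1 + 5)) + 1) = 126*((23 + 6 + 132/6) + 1) = 126*((23 + 6 + 132*(1/6)) + 1) = 126*((23 + 6 + 22) + 1) = 126*(51 + 1) = 126*52 = 6552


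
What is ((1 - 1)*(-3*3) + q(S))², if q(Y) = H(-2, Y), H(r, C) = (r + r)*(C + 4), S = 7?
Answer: 1936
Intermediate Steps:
H(r, C) = 2*r*(4 + C) (H(r, C) = (2*r)*(4 + C) = 2*r*(4 + C))
q(Y) = -16 - 4*Y (q(Y) = 2*(-2)*(4 + Y) = -16 - 4*Y)
((1 - 1)*(-3*3) + q(S))² = ((1 - 1)*(-3*3) + (-16 - 4*7))² = (0*(-9) + (-16 - 28))² = (0 - 44)² = (-44)² = 1936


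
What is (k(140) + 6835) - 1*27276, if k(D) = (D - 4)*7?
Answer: -19489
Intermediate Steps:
k(D) = -28 + 7*D (k(D) = (-4 + D)*7 = -28 + 7*D)
(k(140) + 6835) - 1*27276 = ((-28 + 7*140) + 6835) - 1*27276 = ((-28 + 980) + 6835) - 27276 = (952 + 6835) - 27276 = 7787 - 27276 = -19489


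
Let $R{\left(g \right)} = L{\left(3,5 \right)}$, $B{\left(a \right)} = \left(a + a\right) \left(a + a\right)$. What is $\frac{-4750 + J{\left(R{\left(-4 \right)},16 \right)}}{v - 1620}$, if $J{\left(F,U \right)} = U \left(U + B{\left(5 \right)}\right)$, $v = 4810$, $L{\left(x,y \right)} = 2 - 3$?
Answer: $- \frac{1447}{1595} \approx -0.90721$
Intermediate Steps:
$B{\left(a \right)} = 4 a^{2}$ ($B{\left(a \right)} = 2 a 2 a = 4 a^{2}$)
$L{\left(x,y \right)} = -1$
$R{\left(g \right)} = -1$
$J{\left(F,U \right)} = U \left(100 + U\right)$ ($J{\left(F,U \right)} = U \left(U + 4 \cdot 5^{2}\right) = U \left(U + 4 \cdot 25\right) = U \left(U + 100\right) = U \left(100 + U\right)$)
$\frac{-4750 + J{\left(R{\left(-4 \right)},16 \right)}}{v - 1620} = \frac{-4750 + 16 \left(100 + 16\right)}{4810 - 1620} = \frac{-4750 + 16 \cdot 116}{3190} = \left(-4750 + 1856\right) \frac{1}{3190} = \left(-2894\right) \frac{1}{3190} = - \frac{1447}{1595}$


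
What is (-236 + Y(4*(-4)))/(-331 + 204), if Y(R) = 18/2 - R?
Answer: 211/127 ≈ 1.6614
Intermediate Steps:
Y(R) = 9 - R (Y(R) = 18*(1/2) - R = 9 - R)
(-236 + Y(4*(-4)))/(-331 + 204) = (-236 + (9 - 4*(-4)))/(-331 + 204) = (-236 + (9 - 1*(-16)))/(-127) = (-236 + (9 + 16))*(-1/127) = (-236 + 25)*(-1/127) = -211*(-1/127) = 211/127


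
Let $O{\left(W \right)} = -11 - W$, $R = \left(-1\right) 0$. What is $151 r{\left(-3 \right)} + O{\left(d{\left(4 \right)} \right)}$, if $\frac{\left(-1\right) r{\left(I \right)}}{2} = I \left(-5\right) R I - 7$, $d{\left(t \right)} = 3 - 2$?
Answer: $2102$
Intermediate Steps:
$d{\left(t \right)} = 1$ ($d{\left(t \right)} = 3 - 2 = 1$)
$R = 0$
$r{\left(I \right)} = 14$ ($r{\left(I \right)} = - 2 \left(I \left(-5\right) 0 I - 7\right) = - 2 \left(- 5 I 0 I - 7\right) = - 2 \left(0 I - 7\right) = - 2 \left(0 - 7\right) = \left(-2\right) \left(-7\right) = 14$)
$151 r{\left(-3 \right)} + O{\left(d{\left(4 \right)} \right)} = 151 \cdot 14 - 12 = 2114 - 12 = 2102$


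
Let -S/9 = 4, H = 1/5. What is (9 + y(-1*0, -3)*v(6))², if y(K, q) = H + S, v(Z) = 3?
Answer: 242064/25 ≈ 9682.6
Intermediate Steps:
H = ⅕ ≈ 0.20000
S = -36 (S = -9*4 = -36)
y(K, q) = -179/5 (y(K, q) = ⅕ - 36 = -179/5)
(9 + y(-1*0, -3)*v(6))² = (9 - 179/5*3)² = (9 - 537/5)² = (-492/5)² = 242064/25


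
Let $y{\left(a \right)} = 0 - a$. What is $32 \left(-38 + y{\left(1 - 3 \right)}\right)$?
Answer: $-1152$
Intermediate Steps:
$y{\left(a \right)} = - a$
$32 \left(-38 + y{\left(1 - 3 \right)}\right) = 32 \left(-38 - \left(1 - 3\right)\right) = 32 \left(-38 - -2\right) = 32 \left(-38 + 2\right) = 32 \left(-36\right) = -1152$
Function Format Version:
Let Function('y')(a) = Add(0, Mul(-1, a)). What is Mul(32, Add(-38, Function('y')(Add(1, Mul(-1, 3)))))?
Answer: -1152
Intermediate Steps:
Function('y')(a) = Mul(-1, a)
Mul(32, Add(-38, Function('y')(Add(1, Mul(-1, 3))))) = Mul(32, Add(-38, Mul(-1, Add(1, Mul(-1, 3))))) = Mul(32, Add(-38, Mul(-1, Add(1, -3)))) = Mul(32, Add(-38, Mul(-1, -2))) = Mul(32, Add(-38, 2)) = Mul(32, -36) = -1152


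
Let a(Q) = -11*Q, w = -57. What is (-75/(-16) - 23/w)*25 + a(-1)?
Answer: 126107/912 ≈ 138.28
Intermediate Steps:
(-75/(-16) - 23/w)*25 + a(-1) = (-75/(-16) - 23/(-57))*25 - 11*(-1) = (-75*(-1/16) - 23*(-1/57))*25 + 11 = (75/16 + 23/57)*25 + 11 = (4643/912)*25 + 11 = 116075/912 + 11 = 126107/912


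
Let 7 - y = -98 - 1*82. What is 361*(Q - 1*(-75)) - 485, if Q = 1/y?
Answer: 4972691/187 ≈ 26592.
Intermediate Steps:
y = 187 (y = 7 - (-98 - 1*82) = 7 - (-98 - 82) = 7 - 1*(-180) = 7 + 180 = 187)
Q = 1/187 ≈ 0.0053476
361*(Q - 1*(-75)) - 485 = 361*(1/187 - 1*(-75)) - 485 = 361*(1/187 + 75) - 485 = 361*(14026/187) - 485 = 5063386/187 - 485 = 4972691/187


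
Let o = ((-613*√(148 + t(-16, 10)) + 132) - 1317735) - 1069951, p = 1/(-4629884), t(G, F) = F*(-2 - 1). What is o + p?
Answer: -11054098063737/4629884 - 613*√118 ≈ -2.3942e+6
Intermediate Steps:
t(G, F) = -3*F (t(G, F) = F*(-3) = -3*F)
p = -1/4629884 ≈ -2.1599e-7
o = -2387554 - 613*√118 (o = ((-613*√(148 - 3*10) + 132) - 1317735) - 1069951 = ((-613*√(148 - 30) + 132) - 1317735) - 1069951 = ((-613*√118 + 132) - 1317735) - 1069951 = ((132 - 613*√118) - 1317735) - 1069951 = (-1317603 - 613*√118) - 1069951 = -2387554 - 613*√118 ≈ -2.3942e+6)
o + p = (-2387554 - 613*√118) - 1/4629884 = -11054098063737/4629884 - 613*√118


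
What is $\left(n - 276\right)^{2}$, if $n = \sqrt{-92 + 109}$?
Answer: $\left(276 - \sqrt{17}\right)^{2} \approx 73917.0$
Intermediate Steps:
$n = \sqrt{17} \approx 4.1231$
$\left(n - 276\right)^{2} = \left(\sqrt{17} - 276\right)^{2} = \left(-276 + \sqrt{17}\right)^{2}$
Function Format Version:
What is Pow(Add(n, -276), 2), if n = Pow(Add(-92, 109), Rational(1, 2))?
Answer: Pow(Add(276, Mul(-1, Pow(17, Rational(1, 2)))), 2) ≈ 73917.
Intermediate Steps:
n = Pow(17, Rational(1, 2)) ≈ 4.1231
Pow(Add(n, -276), 2) = Pow(Add(Pow(17, Rational(1, 2)), -276), 2) = Pow(Add(-276, Pow(17, Rational(1, 2))), 2)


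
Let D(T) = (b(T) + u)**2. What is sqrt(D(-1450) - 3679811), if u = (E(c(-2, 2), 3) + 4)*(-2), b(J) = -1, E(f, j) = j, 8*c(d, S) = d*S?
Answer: I*sqrt(3679586) ≈ 1918.2*I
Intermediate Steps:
c(d, S) = S*d/8 (c(d, S) = (d*S)/8 = (S*d)/8 = S*d/8)
u = -14 (u = (3 + 4)*(-2) = 7*(-2) = -14)
D(T) = 225 (D(T) = (-1 - 14)**2 = (-15)**2 = 225)
sqrt(D(-1450) - 3679811) = sqrt(225 - 3679811) = sqrt(-3679586) = I*sqrt(3679586)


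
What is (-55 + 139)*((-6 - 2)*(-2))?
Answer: 1344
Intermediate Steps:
(-55 + 139)*((-6 - 2)*(-2)) = 84*(-8*(-2)) = 84*16 = 1344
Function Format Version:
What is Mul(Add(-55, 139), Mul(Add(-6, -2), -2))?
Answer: 1344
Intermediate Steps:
Mul(Add(-55, 139), Mul(Add(-6, -2), -2)) = Mul(84, Mul(-8, -2)) = Mul(84, 16) = 1344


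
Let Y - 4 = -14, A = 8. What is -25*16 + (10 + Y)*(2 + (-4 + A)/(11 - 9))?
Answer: -400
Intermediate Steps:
Y = -10 (Y = 4 - 14 = -10)
-25*16 + (10 + Y)*(2 + (-4 + A)/(11 - 9)) = -25*16 + (10 - 10)*(2 + (-4 + 8)/(11 - 9)) = -400 + 0*(2 + 4/2) = -400 + 0*(2 + 4*(1/2)) = -400 + 0*(2 + 2) = -400 + 0*4 = -400 + 0 = -400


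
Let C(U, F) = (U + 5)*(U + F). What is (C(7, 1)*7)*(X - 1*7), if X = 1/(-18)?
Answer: -14224/3 ≈ -4741.3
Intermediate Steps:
C(U, F) = (5 + U)*(F + U)
X = -1/18 ≈ -0.055556
(C(7, 1)*7)*(X - 1*7) = ((7**2 + 5*1 + 5*7 + 1*7)*7)*(-1/18 - 1*7) = ((49 + 5 + 35 + 7)*7)*(-1/18 - 7) = (96*7)*(-127/18) = 672*(-127/18) = -14224/3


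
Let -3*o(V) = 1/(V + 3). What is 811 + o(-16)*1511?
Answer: 33140/39 ≈ 849.74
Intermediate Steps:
o(V) = -1/(3*(3 + V)) (o(V) = -1/(3*(V + 3)) = -1/(3*(3 + V)))
811 + o(-16)*1511 = 811 - 1/(9 + 3*(-16))*1511 = 811 - 1/(9 - 48)*1511 = 811 - 1/(-39)*1511 = 811 - 1*(-1/39)*1511 = 811 + (1/39)*1511 = 811 + 1511/39 = 33140/39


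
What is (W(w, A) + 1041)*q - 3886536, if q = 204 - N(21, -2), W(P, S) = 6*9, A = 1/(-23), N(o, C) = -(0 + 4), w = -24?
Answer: -3658776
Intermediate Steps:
N(o, C) = -4 (N(o, C) = -1*4 = -4)
A = -1/23 ≈ -0.043478
W(P, S) = 54
q = 208 (q = 204 - 1*(-4) = 204 + 4 = 208)
(W(w, A) + 1041)*q - 3886536 = (54 + 1041)*208 - 3886536 = 1095*208 - 3886536 = 227760 - 3886536 = -3658776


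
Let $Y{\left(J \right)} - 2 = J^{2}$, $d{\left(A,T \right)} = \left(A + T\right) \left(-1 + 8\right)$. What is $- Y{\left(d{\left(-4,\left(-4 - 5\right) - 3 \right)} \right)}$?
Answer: $-12546$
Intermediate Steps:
$d{\left(A,T \right)} = 7 A + 7 T$ ($d{\left(A,T \right)} = \left(A + T\right) 7 = 7 A + 7 T$)
$Y{\left(J \right)} = 2 + J^{2}$
$- Y{\left(d{\left(-4,\left(-4 - 5\right) - 3 \right)} \right)} = - (2 + \left(7 \left(-4\right) + 7 \left(\left(-4 - 5\right) - 3\right)\right)^{2}) = - (2 + \left(-28 + 7 \left(-9 - 3\right)\right)^{2}) = - (2 + \left(-28 + 7 \left(-12\right)\right)^{2}) = - (2 + \left(-28 - 84\right)^{2}) = - (2 + \left(-112\right)^{2}) = - (2 + 12544) = \left(-1\right) 12546 = -12546$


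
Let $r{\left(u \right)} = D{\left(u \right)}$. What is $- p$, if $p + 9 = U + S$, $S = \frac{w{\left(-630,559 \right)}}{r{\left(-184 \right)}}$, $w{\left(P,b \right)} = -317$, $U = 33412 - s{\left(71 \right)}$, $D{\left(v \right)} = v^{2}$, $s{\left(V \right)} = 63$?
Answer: $- \frac{1128758723}{33856} \approx -33340.0$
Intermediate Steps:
$r{\left(u \right)} = u^{2}$
$U = 33349$ ($U = 33412 - 63 = 33349$)
$S = - \frac{317}{33856}$ ($S = - \frac{317}{\left(-184\right)^{2}} = - \frac{317}{33856} \approx -0.0093632$)
$p = \frac{1128758723}{33856}$ ($p = -9 + \left(33349 - \frac{317}{33856}\right) = -9 + \frac{1129063427}{33856} = \frac{1128758723}{33856} \approx 33340.0$)
$- p = \left(-1\right) \frac{1128758723}{33856} = - \frac{1128758723}{33856}$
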